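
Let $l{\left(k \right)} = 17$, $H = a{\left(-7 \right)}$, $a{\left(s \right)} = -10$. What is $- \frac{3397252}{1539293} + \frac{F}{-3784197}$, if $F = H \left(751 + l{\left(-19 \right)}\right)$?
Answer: $- \frac{4281349685468}{1941662650907} \approx -2.205$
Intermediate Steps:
$H = -10$
$F = -7680$ ($F = - 10 \left(751 + 17\right) = \left(-10\right) 768 = -7680$)
$- \frac{3397252}{1539293} + \frac{F}{-3784197} = - \frac{3397252}{1539293} - \frac{7680}{-3784197} = \left(-3397252\right) \frac{1}{1539293} - - \frac{2560}{1261399} = - \frac{3397252}{1539293} + \frac{2560}{1261399} = - \frac{4281349685468}{1941662650907}$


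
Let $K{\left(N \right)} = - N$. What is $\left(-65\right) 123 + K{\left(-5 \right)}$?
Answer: $-7990$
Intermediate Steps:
$\left(-65\right) 123 + K{\left(-5 \right)} = \left(-65\right) 123 - -5 = -7995 + 5 = -7990$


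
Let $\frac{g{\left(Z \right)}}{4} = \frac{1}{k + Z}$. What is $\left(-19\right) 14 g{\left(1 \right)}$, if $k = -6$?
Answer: $\frac{1064}{5} \approx 212.8$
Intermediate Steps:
$g{\left(Z \right)} = \frac{4}{-6 + Z}$
$\left(-19\right) 14 g{\left(1 \right)} = \left(-19\right) 14 \frac{4}{-6 + 1} = - 266 \frac{4}{-5} = - 266 \cdot 4 \left(- \frac{1}{5}\right) = \left(-266\right) \left(- \frac{4}{5}\right) = \frac{1064}{5}$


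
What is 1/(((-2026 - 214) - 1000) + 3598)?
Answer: 1/358 ≈ 0.0027933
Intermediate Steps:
1/(((-2026 - 214) - 1000) + 3598) = 1/((-2240 - 1000) + 3598) = 1/(-3240 + 3598) = 1/358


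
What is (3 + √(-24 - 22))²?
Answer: (3 + I*√46)² ≈ -37.0 + 40.694*I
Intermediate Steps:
(3 + √(-24 - 22))² = (3 + √(-46))² = (3 + I*√46)²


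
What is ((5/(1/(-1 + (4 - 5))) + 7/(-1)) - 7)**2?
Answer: 576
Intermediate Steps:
((5/(1/(-1 + (4 - 5))) + 7/(-1)) - 7)**2 = ((5/(1/(-1 - 1)) + 7*(-1)) - 7)**2 = ((5/(1/(-2)) - 7) - 7)**2 = ((5/(-1/2) - 7) - 7)**2 = ((5*(-2) - 7) - 7)**2 = ((-10 - 7) - 7)**2 = (-17 - 7)**2 = (-24)**2 = 576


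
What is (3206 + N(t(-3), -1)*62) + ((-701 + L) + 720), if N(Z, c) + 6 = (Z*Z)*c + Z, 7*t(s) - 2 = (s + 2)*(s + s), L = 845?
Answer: 180706/49 ≈ 3687.9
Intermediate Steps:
t(s) = 2/7 + 2*s*(2 + s)/7 (t(s) = 2/7 + ((s + 2)*(s + s))/7 = 2/7 + ((2 + s)*(2*s))/7 = 2/7 + (2*s*(2 + s))/7 = 2/7 + 2*s*(2 + s)/7)
N(Z, c) = -6 + Z + c*Z² (N(Z, c) = -6 + ((Z*Z)*c + Z) = -6 + (Z²*c + Z) = -6 + (c*Z² + Z) = -6 + (Z + c*Z²) = -6 + Z + c*Z²)
(3206 + N(t(-3), -1)*62) + ((-701 + L) + 720) = (3206 + (-6 + (2/7 + (2/7)*(-3)² + (4/7)*(-3)) - (2/7 + (2/7)*(-3)² + (4/7)*(-3))²)*62) + ((-701 + 845) + 720) = (3206 + (-6 + (2/7 + (2/7)*9 - 12/7) - (2/7 + (2/7)*9 - 12/7)²)*62) + (144 + 720) = (3206 + (-6 + (2/7 + 18/7 - 12/7) - (2/7 + 18/7 - 12/7)²)*62) + 864 = (3206 + (-6 + 8/7 - (8/7)²)*62) + 864 = (3206 + (-6 + 8/7 - 1*64/49)*62) + 864 = (3206 + (-6 + 8/7 - 64/49)*62) + 864 = (3206 - 302/49*62) + 864 = (3206 - 18724/49) + 864 = 138370/49 + 864 = 180706/49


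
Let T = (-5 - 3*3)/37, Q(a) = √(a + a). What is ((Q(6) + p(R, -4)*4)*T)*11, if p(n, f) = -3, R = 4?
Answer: 1848/37 - 308*√3/37 ≈ 35.528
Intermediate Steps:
Q(a) = √2*√a (Q(a) = √(2*a) = √2*√a)
T = -14/37 (T = (-5 - 9)*(1/37) = -14*1/37 = -14/37 ≈ -0.37838)
((Q(6) + p(R, -4)*4)*T)*11 = ((√2*√6 - 3*4)*(-14/37))*11 = ((2*√3 - 12)*(-14/37))*11 = ((-12 + 2*√3)*(-14/37))*11 = (168/37 - 28*√3/37)*11 = 1848/37 - 308*√3/37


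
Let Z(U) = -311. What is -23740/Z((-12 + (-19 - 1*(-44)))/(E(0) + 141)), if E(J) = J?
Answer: 23740/311 ≈ 76.334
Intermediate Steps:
-23740/Z((-12 + (-19 - 1*(-44)))/(E(0) + 141)) = -23740/(-311) = -23740*(-1/311) = 23740/311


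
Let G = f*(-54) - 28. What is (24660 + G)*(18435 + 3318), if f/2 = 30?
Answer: 465340176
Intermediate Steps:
f = 60 (f = 2*30 = 60)
G = -3268 (G = 60*(-54) - 28 = -3240 - 28 = -3268)
(24660 + G)*(18435 + 3318) = (24660 - 3268)*(18435 + 3318) = 21392*21753 = 465340176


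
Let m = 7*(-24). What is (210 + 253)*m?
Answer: -77784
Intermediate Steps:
m = -168
(210 + 253)*m = (210 + 253)*(-168) = 463*(-168) = -77784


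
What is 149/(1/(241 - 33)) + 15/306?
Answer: 3161189/102 ≈ 30992.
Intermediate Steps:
149/(1/(241 - 33)) + 15/306 = 149/(1/208) + 15*(1/306) = 149/(1/208) + 5/102 = 149*208 + 5/102 = 30992 + 5/102 = 3161189/102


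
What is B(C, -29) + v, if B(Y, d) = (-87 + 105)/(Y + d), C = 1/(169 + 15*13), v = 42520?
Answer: 448792048/10555 ≈ 42519.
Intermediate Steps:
C = 1/364 (C = 1/(169 + 195) = 1/364 ≈ 0.0027473)
B(Y, d) = 18/(Y + d)
B(C, -29) + v = 18/(1/364 - 29) + 42520 = 18/(-10555/364) + 42520 = 18*(-364/10555) + 42520 = -6552/10555 + 42520 = 448792048/10555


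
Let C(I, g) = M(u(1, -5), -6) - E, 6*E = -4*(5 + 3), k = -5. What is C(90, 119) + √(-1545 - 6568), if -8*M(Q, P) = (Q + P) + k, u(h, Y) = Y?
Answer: 22/3 + I*√8113 ≈ 7.3333 + 90.072*I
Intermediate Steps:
E = -16/3 (E = (-4*(5 + 3))/6 = (-4*8)/6 = (⅙)*(-32) = -16/3 ≈ -5.3333)
M(Q, P) = 5/8 - P/8 - Q/8 (M(Q, P) = -((Q + P) - 5)/8 = -((P + Q) - 5)/8 = -(-5 + P + Q)/8 = 5/8 - P/8 - Q/8)
C(I, g) = 22/3 (C(I, g) = (5/8 - ⅛*(-6) - ⅛*(-5)) - 1*(-16/3) = (5/8 + ¾ + 5/8) + 16/3 = 2 + 16/3 = 22/3)
C(90, 119) + √(-1545 - 6568) = 22/3 + √(-1545 - 6568) = 22/3 + √(-8113) = 22/3 + I*√8113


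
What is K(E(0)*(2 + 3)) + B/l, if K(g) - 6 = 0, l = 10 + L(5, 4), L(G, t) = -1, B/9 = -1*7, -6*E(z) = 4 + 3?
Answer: -1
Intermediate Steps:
E(z) = -7/6 (E(z) = -(4 + 3)/6 = -⅙*7 = -7/6)
B = -63 (B = 9*(-1*7) = 9*(-7) = -63)
l = 9 (l = 10 - 1 = 9)
K(g) = 6 (K(g) = 6 + 0 = 6)
K(E(0)*(2 + 3)) + B/l = 6 - 63/9 = 6 + (⅑)*(-63) = 6 - 7 = -1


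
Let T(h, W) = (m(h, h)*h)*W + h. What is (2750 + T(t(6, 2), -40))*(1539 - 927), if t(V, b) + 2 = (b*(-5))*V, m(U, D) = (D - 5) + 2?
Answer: -97009344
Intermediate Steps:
m(U, D) = -3 + D (m(U, D) = (-5 + D) + 2 = -3 + D)
t(V, b) = -2 - 5*V*b (t(V, b) = -2 + (b*(-5))*V = -2 + (-5*b)*V = -2 - 5*V*b)
T(h, W) = h + W*h*(-3 + h) (T(h, W) = ((-3 + h)*h)*W + h = (h*(-3 + h))*W + h = W*h*(-3 + h) + h = h + W*h*(-3 + h))
(2750 + T(t(6, 2), -40))*(1539 - 927) = (2750 + (-2 - 5*6*2)*(1 - 40*(-3 + (-2 - 5*6*2))))*(1539 - 927) = (2750 + (-2 - 60)*(1 - 40*(-3 + (-2 - 60))))*612 = (2750 - 62*(1 - 40*(-3 - 62)))*612 = (2750 - 62*(1 - 40*(-65)))*612 = (2750 - 62*(1 + 2600))*612 = (2750 - 62*2601)*612 = (2750 - 161262)*612 = -158512*612 = -97009344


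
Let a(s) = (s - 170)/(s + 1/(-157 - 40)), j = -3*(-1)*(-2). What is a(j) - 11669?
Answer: -13769755/1183 ≈ -11640.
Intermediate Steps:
j = -6 (j = 3*(-2) = -6)
a(s) = (-170 + s)/(-1/197 + s) (a(s) = (-170 + s)/(s + 1/(-197)) = (-170 + s)/(s - 1/197) = (-170 + s)/(-1/197 + s))
a(j) - 11669 = 197*(-170 - 6)/(-1 + 197*(-6)) - 11669 = 197*(-176)/(-1 - 1182) - 11669 = 197*(-176)/(-1183) - 11669 = 197*(-1/1183)*(-176) - 11669 = 34672/1183 - 11669 = -13769755/1183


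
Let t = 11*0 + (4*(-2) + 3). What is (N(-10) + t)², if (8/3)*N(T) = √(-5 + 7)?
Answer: 809/32 - 15*√2/4 ≈ 19.978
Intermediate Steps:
N(T) = 3*√2/8 (N(T) = 3*√(-5 + 7)/8 = 3*√2/8)
t = -5 (t = 0 + (-8 + 3) = 0 - 5 = -5)
(N(-10) + t)² = (3*√2/8 - 5)² = (-5 + 3*√2/8)²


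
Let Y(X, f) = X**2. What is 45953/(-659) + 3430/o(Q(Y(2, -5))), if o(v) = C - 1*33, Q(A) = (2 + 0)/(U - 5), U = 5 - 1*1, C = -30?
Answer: -736487/5931 ≈ -124.18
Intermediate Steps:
U = 4 (U = 5 - 1 = 4)
Q(A) = -2 (Q(A) = (2 + 0)/(4 - 5) = 2/(-1) = 2*(-1) = -2)
o(v) = -63 (o(v) = -30 - 1*33 = -30 - 33 = -63)
45953/(-659) + 3430/o(Q(Y(2, -5))) = 45953/(-659) + 3430/(-63) = 45953*(-1/659) + 3430*(-1/63) = -45953/659 - 490/9 = -736487/5931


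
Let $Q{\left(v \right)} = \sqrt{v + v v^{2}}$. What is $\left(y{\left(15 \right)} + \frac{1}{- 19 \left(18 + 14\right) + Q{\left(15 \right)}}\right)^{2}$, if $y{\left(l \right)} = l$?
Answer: $\frac{15089282113697}{67078321538} - \frac{2746751 \sqrt{3390}}{33539160769} \approx 224.95$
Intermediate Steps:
$Q{\left(v \right)} = \sqrt{v + v^{3}}$
$\left(y{\left(15 \right)} + \frac{1}{- 19 \left(18 + 14\right) + Q{\left(15 \right)}}\right)^{2} = \left(15 + \frac{1}{- 19 \left(18 + 14\right) + \sqrt{15 + 15^{3}}}\right)^{2} = \left(15 + \frac{1}{\left(-19\right) 32 + \sqrt{15 + 3375}}\right)^{2} = \left(15 + \frac{1}{-608 + \sqrt{3390}}\right)^{2}$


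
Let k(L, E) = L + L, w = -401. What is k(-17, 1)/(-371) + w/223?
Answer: -141189/82733 ≈ -1.7066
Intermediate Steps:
k(L, E) = 2*L
k(-17, 1)/(-371) + w/223 = (2*(-17))/(-371) - 401/223 = -34*(-1/371) - 401*1/223 = 34/371 - 401/223 = -141189/82733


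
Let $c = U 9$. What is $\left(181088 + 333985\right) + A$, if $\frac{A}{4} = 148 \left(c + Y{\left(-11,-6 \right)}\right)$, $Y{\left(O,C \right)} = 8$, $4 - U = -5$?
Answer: $567761$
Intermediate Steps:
$U = 9$ ($U = 4 - -5 = 4 + 5 = 9$)
$c = 81$ ($c = 9 \cdot 9 = 81$)
$A = 52688$ ($A = 4 \cdot 148 \left(81 + 8\right) = 4 \cdot 148 \cdot 89 = 4 \cdot 13172 = 52688$)
$\left(181088 + 333985\right) + A = \left(181088 + 333985\right) + 52688 = 515073 + 52688 = 567761$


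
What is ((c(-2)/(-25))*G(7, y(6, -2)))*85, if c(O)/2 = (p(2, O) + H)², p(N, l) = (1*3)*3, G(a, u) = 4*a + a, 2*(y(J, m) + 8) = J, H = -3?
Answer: -8568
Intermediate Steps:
y(J, m) = -8 + J/2
G(a, u) = 5*a
p(N, l) = 9 (p(N, l) = 3*3 = 9)
c(O) = 72 (c(O) = 2*(9 - 3)² = 2*6² = 2*36 = 72)
((c(-2)/(-25))*G(7, y(6, -2)))*85 = ((72/(-25))*(5*7))*85 = ((72*(-1/25))*35)*85 = -72/25*35*85 = -504/5*85 = -8568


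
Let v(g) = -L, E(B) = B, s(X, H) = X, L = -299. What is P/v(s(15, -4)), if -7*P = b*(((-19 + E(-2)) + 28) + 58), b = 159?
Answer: -795/161 ≈ -4.9379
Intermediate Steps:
v(g) = 299 (v(g) = -1*(-299) = 299)
P = -10335/7 (P = -159*(((-19 - 2) + 28) + 58)/7 = -159*((-21 + 28) + 58)/7 = -159*(7 + 58)/7 = -159*65/7 = -⅐*10335 = -10335/7 ≈ -1476.4)
P/v(s(15, -4)) = -10335/7/299 = -10335/7*1/299 = -795/161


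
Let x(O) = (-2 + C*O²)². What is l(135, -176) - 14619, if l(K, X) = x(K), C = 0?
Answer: -14615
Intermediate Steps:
x(O) = 4 (x(O) = (-2 + 0*O²)² = (-2 + 0)² = (-2)² = 4)
l(K, X) = 4
l(135, -176) - 14619 = 4 - 14619 = -14615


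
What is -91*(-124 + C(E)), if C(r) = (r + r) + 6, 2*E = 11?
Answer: 9737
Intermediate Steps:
E = 11/2 (E = (1/2)*11 = 11/2 ≈ 5.5000)
C(r) = 6 + 2*r (C(r) = 2*r + 6 = 6 + 2*r)
-91*(-124 + C(E)) = -91*(-124 + (6 + 2*(11/2))) = -91*(-124 + (6 + 11)) = -91*(-124 + 17) = -91*(-107) = 9737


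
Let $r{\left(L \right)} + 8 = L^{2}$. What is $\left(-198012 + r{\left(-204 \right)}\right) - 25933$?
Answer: $-182337$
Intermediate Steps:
$r{\left(L \right)} = -8 + L^{2}$
$\left(-198012 + r{\left(-204 \right)}\right) - 25933 = \left(-198012 - \left(8 - \left(-204\right)^{2}\right)\right) - 25933 = \left(-198012 + \left(-8 + 41616\right)\right) - 25933 = \left(-198012 + 41608\right) - 25933 = -156404 - 25933 = -182337$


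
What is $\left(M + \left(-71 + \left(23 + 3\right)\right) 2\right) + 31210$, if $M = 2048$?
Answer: $33168$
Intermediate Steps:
$\left(M + \left(-71 + \left(23 + 3\right)\right) 2\right) + 31210 = \left(2048 + \left(-71 + \left(23 + 3\right)\right) 2\right) + 31210 = \left(2048 + \left(-71 + 26\right) 2\right) + 31210 = \left(2048 - 90\right) + 31210 = 1958 + 31210 = 33168$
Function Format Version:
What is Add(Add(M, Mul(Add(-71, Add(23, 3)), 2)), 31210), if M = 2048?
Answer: 33168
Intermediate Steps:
Add(Add(M, Mul(Add(-71, Add(23, 3)), 2)), 31210) = Add(Add(2048, Mul(Add(-71, Add(23, 3)), 2)), 31210) = Add(Add(2048, Mul(Add(-71, 26), 2)), 31210) = Add(Add(2048, Mul(-45, 2)), 31210) = Add(Add(2048, -90), 31210) = Add(1958, 31210) = 33168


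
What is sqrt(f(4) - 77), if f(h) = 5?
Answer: 6*I*sqrt(2) ≈ 8.4853*I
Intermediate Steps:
sqrt(f(4) - 77) = sqrt(5 - 77) = sqrt(-72) = 6*I*sqrt(2)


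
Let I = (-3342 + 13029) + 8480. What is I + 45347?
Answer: 63514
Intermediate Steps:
I = 18167 (I = 9687 + 8480 = 18167)
I + 45347 = 18167 + 45347 = 63514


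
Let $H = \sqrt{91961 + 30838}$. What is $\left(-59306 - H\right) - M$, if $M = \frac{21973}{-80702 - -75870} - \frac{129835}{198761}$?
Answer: $- \frac{56953267654339}{960413152} - \sqrt{122799} \approx -59651.0$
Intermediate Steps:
$H = \sqrt{122799} \approx 350.43$
$M = - \frac{4994738173}{960413152}$ ($M = \frac{21973}{-80702 + 75870} - \frac{129835}{198761} = \frac{21973}{-4832} - \frac{129835}{198761} = 21973 \left(- \frac{1}{4832}\right) - \frac{129835}{198761} = - \frac{21973}{4832} - \frac{129835}{198761} = - \frac{4994738173}{960413152} \approx -5.2006$)
$\left(-59306 - H\right) - M = \left(-59306 - \sqrt{122799}\right) - - \frac{4994738173}{960413152} = \left(-59306 - \sqrt{122799}\right) + \frac{4994738173}{960413152} = - \frac{56953267654339}{960413152} - \sqrt{122799}$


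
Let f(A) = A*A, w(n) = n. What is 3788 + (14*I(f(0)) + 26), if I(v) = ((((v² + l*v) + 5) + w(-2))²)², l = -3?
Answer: 4948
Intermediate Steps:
f(A) = A²
I(v) = (3 + v² - 3*v)⁴ (I(v) = ((((v² - 3*v) + 5) - 2)²)² = (((5 + v² - 3*v) - 2)²)² = ((3 + v² - 3*v)²)² = (3 + v² - 3*v)⁴)
3788 + (14*I(f(0)) + 26) = 3788 + (14*(3 + (0²)² - 3*0²)⁴ + 26) = 3788 + (14*(3 + 0² - 3*0)⁴ + 26) = 3788 + (14*(3 + 0 + 0)⁴ + 26) = 3788 + (14*3⁴ + 26) = 3788 + (14*81 + 26) = 3788 + (1134 + 26) = 3788 + 1160 = 4948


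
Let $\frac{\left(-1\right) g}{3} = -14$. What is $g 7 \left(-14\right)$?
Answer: $-4116$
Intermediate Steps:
$g = 42$ ($g = \left(-3\right) \left(-14\right) = 42$)
$g 7 \left(-14\right) = 42 \cdot 7 \left(-14\right) = 294 \left(-14\right) = -4116$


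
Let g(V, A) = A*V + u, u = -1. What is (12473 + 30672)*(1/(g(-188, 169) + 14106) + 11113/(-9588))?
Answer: -2823738988685/56463732 ≈ -50010.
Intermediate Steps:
g(V, A) = -1 + A*V (g(V, A) = A*V - 1 = -1 + A*V)
(12473 + 30672)*(1/(g(-188, 169) + 14106) + 11113/(-9588)) = (12473 + 30672)*(1/((-1 + 169*(-188)) + 14106) + 11113/(-9588)) = 43145*(1/((-1 - 31772) + 14106) + 11113*(-1/9588)) = 43145*(1/(-31773 + 14106) - 11113/9588) = 43145*(1/(-17667) - 11113/9588) = 43145*(-1/17667 - 11113/9588) = 43145*(-65447653/56463732) = -2823738988685/56463732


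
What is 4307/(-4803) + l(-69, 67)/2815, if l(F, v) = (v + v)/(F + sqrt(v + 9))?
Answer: -56846308963/63343284825 - 268*sqrt(19)/13188275 ≈ -0.89752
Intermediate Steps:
l(F, v) = 2*v/(F + sqrt(9 + v)) (l(F, v) = (2*v)/(F + sqrt(9 + v)) = 2*v/(F + sqrt(9 + v)))
4307/(-4803) + l(-69, 67)/2815 = 4307/(-4803) + (2*67/(-69 + sqrt(9 + 67)))/2815 = 4307*(-1/4803) + (2*67/(-69 + sqrt(76)))*(1/2815) = -4307/4803 + (2*67/(-69 + 2*sqrt(19)))*(1/2815) = -4307/4803 + (134/(-69 + 2*sqrt(19)))*(1/2815) = -4307/4803 + 134/(2815*(-69 + 2*sqrt(19)))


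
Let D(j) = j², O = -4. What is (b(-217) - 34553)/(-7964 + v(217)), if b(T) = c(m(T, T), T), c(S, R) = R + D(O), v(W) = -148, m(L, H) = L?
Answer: 17377/4056 ≈ 4.2843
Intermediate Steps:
c(S, R) = 16 + R (c(S, R) = R + (-4)² = R + 16 = 16 + R)
b(T) = 16 + T
(b(-217) - 34553)/(-7964 + v(217)) = ((16 - 217) - 34553)/(-7964 - 148) = (-201 - 34553)/(-8112) = -34754*(-1/8112) = 17377/4056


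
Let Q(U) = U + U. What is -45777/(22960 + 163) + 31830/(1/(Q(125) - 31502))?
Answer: -23001631118457/23123 ≈ -9.9475e+8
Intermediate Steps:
Q(U) = 2*U
-45777/(22960 + 163) + 31830/(1/(Q(125) - 31502)) = -45777/(22960 + 163) + 31830/(1/(2*125 - 31502)) = -45777/23123 + 31830/(1/(250 - 31502)) = -45777*1/23123 + 31830/(1/(-31252)) = -45777/23123 + 31830/(-1/31252) = -45777/23123 + 31830*(-31252) = -45777/23123 - 994751160 = -23001631118457/23123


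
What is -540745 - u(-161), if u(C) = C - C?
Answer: -540745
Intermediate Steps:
u(C) = 0
-540745 - u(-161) = -540745 - 1*0 = -540745 + 0 = -540745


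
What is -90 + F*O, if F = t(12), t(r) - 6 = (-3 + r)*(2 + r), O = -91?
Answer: -12102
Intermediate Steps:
t(r) = 6 + (-3 + r)*(2 + r)
F = 132 (F = 12*(-1 + 12) = 12*11 = 132)
-90 + F*O = -90 + 132*(-91) = -90 - 12012 = -12102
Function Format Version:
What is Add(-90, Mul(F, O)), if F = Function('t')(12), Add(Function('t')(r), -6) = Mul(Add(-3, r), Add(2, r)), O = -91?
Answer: -12102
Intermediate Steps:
Function('t')(r) = Add(6, Mul(Add(-3, r), Add(2, r)))
F = 132 (F = Mul(12, Add(-1, 12)) = Mul(12, 11) = 132)
Add(-90, Mul(F, O)) = Add(-90, Mul(132, -91)) = Add(-90, -12012) = -12102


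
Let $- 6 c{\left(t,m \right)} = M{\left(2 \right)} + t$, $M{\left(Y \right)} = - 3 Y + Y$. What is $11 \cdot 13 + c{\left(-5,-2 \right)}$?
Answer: $\frac{289}{2} \approx 144.5$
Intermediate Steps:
$M{\left(Y \right)} = - 2 Y$
$c{\left(t,m \right)} = \frac{2}{3} - \frac{t}{6}$ ($c{\left(t,m \right)} = - \frac{\left(-2\right) 2 + t}{6} = - \frac{-4 + t}{6} = \frac{2}{3} - \frac{t}{6}$)
$11 \cdot 13 + c{\left(-5,-2 \right)} = 11 \cdot 13 + \left(\frac{2}{3} - - \frac{5}{6}\right) = 143 + \left(\frac{2}{3} + \frac{5}{6}\right) = 143 + \frac{3}{2} = \frac{289}{2}$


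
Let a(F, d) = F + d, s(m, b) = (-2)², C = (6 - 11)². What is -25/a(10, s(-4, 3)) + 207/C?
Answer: 2273/350 ≈ 6.4943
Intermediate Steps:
C = 25 (C = (-5)² = 25)
s(m, b) = 4
-25/a(10, s(-4, 3)) + 207/C = -25/(10 + 4) + 207/25 = -25/14 + 207*(1/25) = -25*1/14 + 207/25 = -25/14 + 207/25 = 2273/350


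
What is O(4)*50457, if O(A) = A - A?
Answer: 0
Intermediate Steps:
O(A) = 0
O(4)*50457 = 0*50457 = 0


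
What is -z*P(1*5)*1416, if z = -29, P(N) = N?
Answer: 205320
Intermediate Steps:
-z*P(1*5)*1416 = -(-29*5)*1416 = -(-145)*1416 = -1*(-205320) = 205320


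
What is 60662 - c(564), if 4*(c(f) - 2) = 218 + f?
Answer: 120929/2 ≈ 60465.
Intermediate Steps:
c(f) = 113/2 + f/4 (c(f) = 2 + (218 + f)/4 = 2 + (109/2 + f/4) = 113/2 + f/4)
60662 - c(564) = 60662 - (113/2 + (1/4)*564) = 60662 - (113/2 + 141) = 60662 - 1*395/2 = 60662 - 395/2 = 120929/2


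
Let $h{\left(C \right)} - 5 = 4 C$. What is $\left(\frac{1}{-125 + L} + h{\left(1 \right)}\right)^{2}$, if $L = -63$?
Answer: $\frac{2859481}{35344} \approx 80.904$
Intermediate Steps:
$h{\left(C \right)} = 5 + 4 C$
$\left(\frac{1}{-125 + L} + h{\left(1 \right)}\right)^{2} = \left(\frac{1}{-125 - 63} + \left(5 + 4 \cdot 1\right)\right)^{2} = \left(\frac{1}{-188} + \left(5 + 4\right)\right)^{2} = \left(- \frac{1}{188} + 9\right)^{2} = \left(\frac{1691}{188}\right)^{2} = \frac{2859481}{35344}$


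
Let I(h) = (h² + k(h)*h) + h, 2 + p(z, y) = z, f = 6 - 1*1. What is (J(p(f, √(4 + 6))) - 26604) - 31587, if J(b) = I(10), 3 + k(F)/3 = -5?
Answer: -58321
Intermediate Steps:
k(F) = -24 (k(F) = -9 + 3*(-5) = -9 - 15 = -24)
f = 5 (f = 6 - 1 = 5)
p(z, y) = -2 + z
I(h) = h² - 23*h (I(h) = (h² - 24*h) + h = h² - 23*h)
J(b) = -130 (J(b) = 10*(-23 + 10) = 10*(-13) = -130)
(J(p(f, √(4 + 6))) - 26604) - 31587 = (-130 - 26604) - 31587 = -26734 - 31587 = -58321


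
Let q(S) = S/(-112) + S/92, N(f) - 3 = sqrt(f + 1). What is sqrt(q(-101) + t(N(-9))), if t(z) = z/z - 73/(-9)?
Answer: 13*sqrt(196903)/1932 ≈ 2.9858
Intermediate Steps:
N(f) = 3 + sqrt(1 + f) (N(f) = 3 + sqrt(f + 1) = 3 + sqrt(1 + f))
q(S) = 5*S/2576 (q(S) = S*(-1/112) + S*(1/92) = -S/112 + S/92 = 5*S/2576)
t(z) = 82/9 (t(z) = 1 - 73*(-1/9) = 1 + 73/9 = 82/9)
sqrt(q(-101) + t(N(-9))) = sqrt((5/2576)*(-101) + 82/9) = sqrt(-505/2576 + 82/9) = sqrt(206687/23184) = 13*sqrt(196903)/1932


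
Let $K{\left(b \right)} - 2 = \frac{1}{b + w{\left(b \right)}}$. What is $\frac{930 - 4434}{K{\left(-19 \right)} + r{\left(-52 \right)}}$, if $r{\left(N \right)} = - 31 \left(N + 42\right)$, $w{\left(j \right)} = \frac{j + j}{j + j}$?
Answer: $- \frac{63072}{5615} \approx -11.233$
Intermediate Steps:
$w{\left(j \right)} = 1$ ($w{\left(j \right)} = \frac{2 j}{2 j} = 2 j \frac{1}{2 j} = 1$)
$K{\left(b \right)} = 2 + \frac{1}{1 + b}$ ($K{\left(b \right)} = 2 + \frac{1}{b + 1} = 2 + \frac{1}{1 + b}$)
$r{\left(N \right)} = -1302 - 31 N$ ($r{\left(N \right)} = - 31 \left(42 + N\right) = -1302 - 31 N$)
$\frac{930 - 4434}{K{\left(-19 \right)} + r{\left(-52 \right)}} = \frac{930 - 4434}{\frac{3 + 2 \left(-19\right)}{1 - 19} - -310} = - \frac{3504}{\frac{3 - 38}{-18} + \left(-1302 + 1612\right)} = - \frac{3504}{\left(- \frac{1}{18}\right) \left(-35\right) + 310} = - \frac{3504}{\frac{35}{18} + 310} = - \frac{3504}{\frac{5615}{18}} = \left(-3504\right) \frac{18}{5615} = - \frac{63072}{5615}$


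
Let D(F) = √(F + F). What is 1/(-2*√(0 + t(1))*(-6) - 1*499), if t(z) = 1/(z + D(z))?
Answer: -124323355/62073189553 - 71856*√2/62073189553 + 2986284*√(1 + √2)/62073189553 - 2988012*√2*√(1 + √2)/62073189553 ≈ -0.0020355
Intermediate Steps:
D(F) = √2*√F (D(F) = √(2*F) = √2*√F)
t(z) = 1/(z + √2*√z)
1/(-2*√(0 + t(1))*(-6) - 1*499) = 1/(-2*√(0 + 1/(1 + √2*√1))*(-6) - 1*499) = 1/(-2*√(0 + 1/(1 + √2*1))*(-6) - 499) = 1/(-2*√(0 + 1/(1 + √2))*(-6) - 499) = 1/(-2/√(1 + √2)*(-6) - 499) = 1/(12/√(1 + √2) - 499) = 1/(-499 + 12/√(1 + √2))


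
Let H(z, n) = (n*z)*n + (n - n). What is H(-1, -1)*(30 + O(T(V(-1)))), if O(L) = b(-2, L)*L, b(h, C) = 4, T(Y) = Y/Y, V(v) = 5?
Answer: -34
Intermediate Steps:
T(Y) = 1
H(z, n) = z*n**2 (H(z, n) = z*n**2 + 0 = z*n**2)
O(L) = 4*L
H(-1, -1)*(30 + O(T(V(-1)))) = (-1*(-1)**2)*(30 + 4*1) = (-1*1)*(30 + 4) = -1*34 = -34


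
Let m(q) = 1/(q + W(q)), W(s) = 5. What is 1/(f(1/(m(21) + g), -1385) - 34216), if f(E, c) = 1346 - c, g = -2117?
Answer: -1/31485 ≈ -3.1761e-5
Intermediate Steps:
m(q) = 1/(5 + q) (m(q) = 1/(q + 5) = 1/(5 + q))
1/(f(1/(m(21) + g), -1385) - 34216) = 1/((1346 - 1*(-1385)) - 34216) = 1/((1346 + 1385) - 34216) = 1/(2731 - 34216) = 1/(-31485) = -1/31485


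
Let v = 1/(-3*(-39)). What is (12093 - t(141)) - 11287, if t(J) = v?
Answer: 94301/117 ≈ 805.99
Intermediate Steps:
v = 1/117 ≈ 0.0085470
t(J) = 1/117
(12093 - t(141)) - 11287 = (12093 - 1*1/117) - 11287 = (12093 - 1/117) - 11287 = 1414880/117 - 11287 = 94301/117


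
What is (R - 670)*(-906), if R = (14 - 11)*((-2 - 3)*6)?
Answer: 688560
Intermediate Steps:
R = -90 (R = 3*(-5*6) = 3*(-30) = -90)
(R - 670)*(-906) = (-90 - 670)*(-906) = -760*(-906) = 688560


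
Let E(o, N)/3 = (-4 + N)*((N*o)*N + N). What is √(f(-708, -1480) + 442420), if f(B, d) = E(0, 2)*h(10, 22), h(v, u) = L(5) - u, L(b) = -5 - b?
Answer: 2*√110701 ≈ 665.44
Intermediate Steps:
h(v, u) = -10 - u (h(v, u) = (-5 - 1*5) - u = (-5 - 5) - u = -10 - u)
E(o, N) = 3*(-4 + N)*(N + o*N²) (E(o, N) = 3*((-4 + N)*((N*o)*N + N)) = 3*((-4 + N)*(o*N² + N)) = 3*((-4 + N)*(N + o*N²)) = 3*(-4 + N)*(N + o*N²))
f(B, d) = 384 (f(B, d) = (3*2*(-4 + 2 + 0*2² - 4*2*0))*(-10 - 1*22) = (3*2*(-4 + 2 + 0*4 + 0))*(-10 - 22) = (3*2*(-4 + 2 + 0 + 0))*(-32) = (3*2*(-2))*(-32) = -12*(-32) = 384)
√(f(-708, -1480) + 442420) = √(384 + 442420) = √442804 = 2*√110701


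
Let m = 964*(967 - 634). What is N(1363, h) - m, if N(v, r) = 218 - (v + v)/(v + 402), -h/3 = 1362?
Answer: -566204136/1765 ≈ -3.2080e+5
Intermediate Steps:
h = -4086 (h = -3*1362 = -4086)
N(v, r) = 218 - 2*v/(402 + v)
m = 321012 (m = 964*333 = 321012)
N(1363, h) - m = 12*(7303 + 18*1363)/(402 + 1363) - 1*321012 = 12*(7303 + 24534)/1765 - 321012 = 12*(1/1765)*31837 - 321012 = 382044/1765 - 321012 = -566204136/1765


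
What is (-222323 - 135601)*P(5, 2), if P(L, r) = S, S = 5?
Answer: -1789620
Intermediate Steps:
P(L, r) = 5
(-222323 - 135601)*P(5, 2) = (-222323 - 135601)*5 = -357924*5 = -1789620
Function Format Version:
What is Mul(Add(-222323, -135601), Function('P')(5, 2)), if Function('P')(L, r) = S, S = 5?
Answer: -1789620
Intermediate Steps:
Function('P')(L, r) = 5
Mul(Add(-222323, -135601), Function('P')(5, 2)) = Mul(Add(-222323, -135601), 5) = Mul(-357924, 5) = -1789620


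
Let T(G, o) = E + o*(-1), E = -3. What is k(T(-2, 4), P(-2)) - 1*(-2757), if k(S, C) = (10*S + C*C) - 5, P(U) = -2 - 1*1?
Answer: 2691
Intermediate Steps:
T(G, o) = -3 - o (T(G, o) = -3 + o*(-1) = -3 - o)
P(U) = -3 (P(U) = -2 - 1 = -3)
k(S, C) = -5 + C**2 + 10*S (k(S, C) = (10*S + C**2) - 5 = (C**2 + 10*S) - 5 = -5 + C**2 + 10*S)
k(T(-2, 4), P(-2)) - 1*(-2757) = (-5 + (-3)**2 + 10*(-3 - 1*4)) - 1*(-2757) = (-5 + 9 + 10*(-3 - 4)) + 2757 = (-5 + 9 + 10*(-7)) + 2757 = (-5 + 9 - 70) + 2757 = -66 + 2757 = 2691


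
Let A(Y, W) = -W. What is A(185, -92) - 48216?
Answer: -48124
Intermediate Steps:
A(185, -92) - 48216 = -1*(-92) - 48216 = 92 - 48216 = -48124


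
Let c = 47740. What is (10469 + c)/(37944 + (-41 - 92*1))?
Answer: 58209/37811 ≈ 1.5395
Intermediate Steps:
(10469 + c)/(37944 + (-41 - 92*1)) = (10469 + 47740)/(37944 + (-41 - 92*1)) = 58209/(37944 + (-41 - 92)) = 58209/(37944 - 133) = 58209/37811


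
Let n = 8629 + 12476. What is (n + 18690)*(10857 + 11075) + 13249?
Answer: 872797189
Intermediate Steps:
n = 21105
(n + 18690)*(10857 + 11075) + 13249 = (21105 + 18690)*(10857 + 11075) + 13249 = 39795*21932 + 13249 = 872783940 + 13249 = 872797189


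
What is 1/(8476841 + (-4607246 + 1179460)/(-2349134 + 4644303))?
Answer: 2295169/19455779253343 ≈ 1.1797e-7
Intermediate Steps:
1/(8476841 + (-4607246 + 1179460)/(-2349134 + 4644303)) = 1/(8476841 - 3427786/2295169) = 1/(19455779253343/2295169) = 2295169/19455779253343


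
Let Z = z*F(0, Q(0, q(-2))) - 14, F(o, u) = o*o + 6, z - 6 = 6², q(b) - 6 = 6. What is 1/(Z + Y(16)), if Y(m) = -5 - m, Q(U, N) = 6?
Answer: 1/217 ≈ 0.0046083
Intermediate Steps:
q(b) = 12 (q(b) = 6 + 6 = 12)
z = 42 (z = 6 + 6² = 6 + 36 = 42)
F(o, u) = 6 + o² (F(o, u) = o² + 6 = 6 + o²)
Z = 238 (Z = 42*(6 + 0²) - 14 = 42*(6 + 0) - 14 = 42*6 - 14 = 252 - 14 = 238)
1/(Z + Y(16)) = 1/(238 + (-5 - 1*16)) = 1/(238 + (-5 - 16)) = 1/(238 - 21) = 1/217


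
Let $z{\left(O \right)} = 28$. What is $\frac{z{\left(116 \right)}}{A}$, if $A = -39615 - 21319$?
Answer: $- \frac{14}{30467} \approx -0.00045951$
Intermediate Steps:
$A = -60934$
$\frac{z{\left(116 \right)}}{A} = \frac{28}{-60934} = 28 \left(- \frac{1}{60934}\right) = - \frac{14}{30467}$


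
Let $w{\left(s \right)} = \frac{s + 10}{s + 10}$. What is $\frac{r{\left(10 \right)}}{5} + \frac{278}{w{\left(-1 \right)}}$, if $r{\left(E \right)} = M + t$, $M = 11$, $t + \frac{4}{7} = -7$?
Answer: $\frac{9754}{35} \approx 278.69$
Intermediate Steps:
$t = - \frac{53}{7}$ ($t = - \frac{4}{7} - 7 = - \frac{53}{7} \approx -7.5714$)
$w{\left(s \right)} = 1$ ($w{\left(s \right)} = \frac{10 + s}{10 + s} = 1$)
$r{\left(E \right)} = \frac{24}{7}$ ($r{\left(E \right)} = 11 - \frac{53}{7} = \frac{24}{7}$)
$\frac{r{\left(10 \right)}}{5} + \frac{278}{w{\left(-1 \right)}} = \frac{24}{7 \cdot 5} + \frac{278}{1} = \frac{24}{7} \cdot \frac{1}{5} + 278 \cdot 1 = \frac{24}{35} + 278 = \frac{9754}{35}$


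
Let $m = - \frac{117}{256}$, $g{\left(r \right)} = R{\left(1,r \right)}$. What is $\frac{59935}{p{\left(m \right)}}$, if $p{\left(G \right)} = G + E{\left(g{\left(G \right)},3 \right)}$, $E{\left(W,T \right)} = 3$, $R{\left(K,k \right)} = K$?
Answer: $\frac{15343360}{651} \approx 23569.0$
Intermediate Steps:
$g{\left(r \right)} = 1$
$m = - \frac{117}{256}$ ($m = \left(-117\right) \frac{1}{256} = - \frac{117}{256} \approx -0.45703$)
$p{\left(G \right)} = 3 + G$ ($p{\left(G \right)} = G + 3 = 3 + G$)
$\frac{59935}{p{\left(m \right)}} = \frac{59935}{3 - \frac{117}{256}} = \frac{59935}{\frac{651}{256}} = 59935 \cdot \frac{256}{651} = \frac{15343360}{651}$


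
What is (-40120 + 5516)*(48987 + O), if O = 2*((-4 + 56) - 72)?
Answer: -1693761988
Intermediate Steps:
O = -40 (O = 2*(52 - 72) = 2*(-20) = -40)
(-40120 + 5516)*(48987 + O) = (-40120 + 5516)*(48987 - 40) = -34604*48947 = -1693761988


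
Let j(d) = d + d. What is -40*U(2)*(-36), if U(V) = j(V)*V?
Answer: 11520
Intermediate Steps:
j(d) = 2*d
U(V) = 2*V² (U(V) = (2*V)*V = 2*V²)
-40*U(2)*(-36) = -80*2²*(-36) = -80*4*(-36) = -40*8*(-36) = -320*(-36) = 11520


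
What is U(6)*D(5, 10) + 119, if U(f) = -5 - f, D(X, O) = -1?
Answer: 130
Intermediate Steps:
U(6)*D(5, 10) + 119 = (-5 - 1*6)*(-1) + 119 = (-5 - 6)*(-1) + 119 = -11*(-1) + 119 = 11 + 119 = 130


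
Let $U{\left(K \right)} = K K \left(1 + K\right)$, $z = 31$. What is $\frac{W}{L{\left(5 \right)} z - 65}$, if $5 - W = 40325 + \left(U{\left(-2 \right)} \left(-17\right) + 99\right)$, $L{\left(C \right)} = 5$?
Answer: $- \frac{40487}{90} \approx -449.86$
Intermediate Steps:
$U{\left(K \right)} = K^{2} \left(1 + K\right)$
$W = -40487$ ($W = 5 - \left(40325 + \left(\left(-2\right)^{2} \left(1 - 2\right) \left(-17\right) + 99\right)\right) = 5 - \left(40325 + \left(4 \left(-1\right) \left(-17\right) + 99\right)\right) = 5 - \left(40325 + \left(\left(-4\right) \left(-17\right) + 99\right)\right) = 5 - \left(40325 + \left(68 + 99\right)\right) = 5 - \left(40325 + 167\right) = 5 - 40492 = -40487$)
$\frac{W}{L{\left(5 \right)} z - 65} = - \frac{40487}{5 \cdot 31 - 65} = - \frac{40487}{155 - 65} = - \frac{40487}{90}$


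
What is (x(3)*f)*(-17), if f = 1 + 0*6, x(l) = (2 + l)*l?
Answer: -255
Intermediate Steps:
x(l) = l*(2 + l)
f = 1 (f = 1 + 0 = 1)
(x(3)*f)*(-17) = ((3*(2 + 3))*1)*(-17) = ((3*5)*1)*(-17) = (15*1)*(-17) = 15*(-17) = -255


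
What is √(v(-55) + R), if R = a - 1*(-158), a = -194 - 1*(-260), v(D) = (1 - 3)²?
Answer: 2*√57 ≈ 15.100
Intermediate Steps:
v(D) = 4 (v(D) = (-2)² = 4)
a = 66 (a = -194 + 260 = 66)
R = 224 (R = 66 - 1*(-158) = 66 + 158 = 224)
√(v(-55) + R) = √(4 + 224) = √228 = 2*√57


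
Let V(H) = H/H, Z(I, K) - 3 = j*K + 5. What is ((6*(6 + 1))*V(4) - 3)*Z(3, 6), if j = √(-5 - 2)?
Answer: 312 + 234*I*√7 ≈ 312.0 + 619.11*I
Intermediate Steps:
j = I*√7 (j = √(-7) = I*√7 ≈ 2.6458*I)
Z(I, K) = 8 + I*K*√7 (Z(I, K) = 3 + ((I*√7)*K + 5) = 3 + (I*K*√7 + 5) = 3 + (5 + I*K*√7) = 8 + I*K*√7)
V(H) = 1
((6*(6 + 1))*V(4) - 3)*Z(3, 6) = ((6*(6 + 1))*1 - 3)*(8 + I*6*√7) = ((6*7)*1 - 3)*(8 + 6*I*√7) = (42*1 - 3)*(8 + 6*I*√7) = (42 - 3)*(8 + 6*I*√7) = 39*(8 + 6*I*√7) = 312 + 234*I*√7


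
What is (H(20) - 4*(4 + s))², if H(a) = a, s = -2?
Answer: 144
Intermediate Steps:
(H(20) - 4*(4 + s))² = (20 - 4*(4 - 2))² = (20 - 4*2)² = (20 - 8)² = 12² = 144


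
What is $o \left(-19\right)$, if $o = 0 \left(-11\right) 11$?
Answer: $0$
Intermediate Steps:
$o = 0$ ($o = 0 \cdot 11 = 0$)
$o \left(-19\right) = 0 \left(-19\right) = 0$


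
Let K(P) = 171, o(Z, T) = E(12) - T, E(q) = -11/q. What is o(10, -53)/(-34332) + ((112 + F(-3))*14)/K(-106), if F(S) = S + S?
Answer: 22639903/2609232 ≈ 8.6768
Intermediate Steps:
o(Z, T) = -11/12 - T
F(S) = 2*S
o(10, -53)/(-34332) + ((112 + F(-3))*14)/K(-106) = (-11/12 - 1*(-53))/(-34332) + ((112 + 2*(-3))*14)/171 = (-11/12 + 53)*(-1/34332) + ((112 - 6)*14)*(1/171) = (625/12)*(-1/34332) + (106*14)*(1/171) = -625/411984 + 1484*(1/171) = -625/411984 + 1484/171 = 22639903/2609232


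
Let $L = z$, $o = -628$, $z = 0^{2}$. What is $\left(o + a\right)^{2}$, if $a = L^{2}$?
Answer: $394384$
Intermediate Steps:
$z = 0$
$L = 0$
$a = 0$ ($a = 0^{2} = 0$)
$\left(o + a\right)^{2} = \left(-628 + 0\right)^{2} = \left(-628\right)^{2} = 394384$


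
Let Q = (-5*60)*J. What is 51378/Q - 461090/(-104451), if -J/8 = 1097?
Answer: 215962493/48706800 ≈ 4.4339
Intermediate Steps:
J = -8776 (J = -8*1097 = -8776)
Q = 2632800 (Q = -5*60*(-8776) = -300*(-8776) = 2632800)
51378/Q - 461090/(-104451) = 51378/2632800 - 461090/(-104451) = 51378*(1/2632800) - 461090*(-1/104451) = 8563/438800 + 490/111 = 215962493/48706800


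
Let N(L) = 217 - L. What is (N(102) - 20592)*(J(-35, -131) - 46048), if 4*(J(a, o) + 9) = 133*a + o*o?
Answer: 1758175697/2 ≈ 8.7909e+8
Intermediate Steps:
J(a, o) = -9 + o²/4 + 133*a/4 (J(a, o) = -9 + (133*a + o*o)/4 = -9 + (133*a + o²)/4 = -9 + (o² + 133*a)/4 = -9 + (o²/4 + 133*a/4) = -9 + o²/4 + 133*a/4)
(N(102) - 20592)*(J(-35, -131) - 46048) = ((217 - 1*102) - 20592)*((-9 + (¼)*(-131)² + (133/4)*(-35)) - 46048) = ((217 - 102) - 20592)*((-9 + (¼)*17161 - 4655/4) - 46048) = (115 - 20592)*((-9 + 17161/4 - 4655/4) - 46048) = -20477*(6235/2 - 46048) = -20477*(-85861/2) = 1758175697/2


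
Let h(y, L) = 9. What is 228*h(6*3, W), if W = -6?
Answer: 2052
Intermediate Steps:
228*h(6*3, W) = 228*9 = 2052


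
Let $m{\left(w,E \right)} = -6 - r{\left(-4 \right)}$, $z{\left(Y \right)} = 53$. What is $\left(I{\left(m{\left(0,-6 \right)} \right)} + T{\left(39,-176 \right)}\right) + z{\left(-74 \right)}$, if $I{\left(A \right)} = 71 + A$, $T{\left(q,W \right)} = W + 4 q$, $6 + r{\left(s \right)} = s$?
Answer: $108$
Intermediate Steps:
$r{\left(s \right)} = -6 + s$
$m{\left(w,E \right)} = 4$ ($m{\left(w,E \right)} = -6 - \left(-6 - 4\right) = -6 - -10 = -6 + 10 = 4$)
$\left(I{\left(m{\left(0,-6 \right)} \right)} + T{\left(39,-176 \right)}\right) + z{\left(-74 \right)} = \left(\left(71 + 4\right) + \left(-176 + 4 \cdot 39\right)\right) + 53 = \left(75 + \left(-176 + 156\right)\right) + 53 = \left(75 - 20\right) + 53 = 55 + 53 = 108$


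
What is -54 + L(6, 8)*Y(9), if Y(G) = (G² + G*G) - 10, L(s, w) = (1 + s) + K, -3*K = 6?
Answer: 706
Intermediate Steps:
K = -2 (K = -⅓*6 = -2)
L(s, w) = -1 + s (L(s, w) = (1 + s) - 2 = -1 + s)
Y(G) = -10 + 2*G² (Y(G) = (G² + G²) - 10 = 2*G² - 10 = -10 + 2*G²)
-54 + L(6, 8)*Y(9) = -54 + (-1 + 6)*(-10 + 2*9²) = -54 + 5*(-10 + 2*81) = -54 + 5*(-10 + 162) = -54 + 5*152 = -54 + 760 = 706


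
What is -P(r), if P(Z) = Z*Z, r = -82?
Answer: -6724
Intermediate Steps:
P(Z) = Z²
-P(r) = -1*(-82)² = -1*6724 = -6724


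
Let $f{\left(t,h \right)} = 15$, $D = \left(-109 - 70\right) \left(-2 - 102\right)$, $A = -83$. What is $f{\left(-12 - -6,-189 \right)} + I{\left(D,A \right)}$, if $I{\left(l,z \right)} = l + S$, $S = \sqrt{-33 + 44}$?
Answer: $18631 + \sqrt{11} \approx 18634.0$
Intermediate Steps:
$D = 18616$ ($D = \left(-179\right) \left(-104\right) = 18616$)
$S = \sqrt{11} \approx 3.3166$
$I{\left(l,z \right)} = l + \sqrt{11}$
$f{\left(-12 - -6,-189 \right)} + I{\left(D,A \right)} = 15 + \left(18616 + \sqrt{11}\right) = 18631 + \sqrt{11}$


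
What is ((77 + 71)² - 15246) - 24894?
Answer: -18236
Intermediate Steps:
((77 + 71)² - 15246) - 24894 = (148² - 15246) - 24894 = (21904 - 15246) - 24894 = 6658 - 24894 = -18236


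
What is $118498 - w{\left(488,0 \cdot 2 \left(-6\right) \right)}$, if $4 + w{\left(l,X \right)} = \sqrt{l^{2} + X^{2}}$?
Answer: $118014$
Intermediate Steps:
$w{\left(l,X \right)} = -4 + \sqrt{X^{2} + l^{2}}$ ($w{\left(l,X \right)} = -4 + \sqrt{l^{2} + X^{2}} = -4 + \sqrt{X^{2} + l^{2}}$)
$118498 - w{\left(488,0 \cdot 2 \left(-6\right) \right)} = 118498 - \left(-4 + \sqrt{\left(0 \cdot 2 \left(-6\right)\right)^{2} + 488^{2}}\right) = 118498 - \left(-4 + \sqrt{\left(0 \left(-6\right)\right)^{2} + 238144}\right) = 118498 - \left(-4 + \sqrt{0^{2} + 238144}\right) = 118498 - \left(-4 + \sqrt{0 + 238144}\right) = 118498 - \left(-4 + \sqrt{238144}\right) = 118498 - \left(-4 + 488\right) = 118498 - 484 = 118014$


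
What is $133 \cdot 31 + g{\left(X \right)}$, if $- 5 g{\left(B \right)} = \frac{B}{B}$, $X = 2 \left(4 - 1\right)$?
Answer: $\frac{20614}{5} \approx 4122.8$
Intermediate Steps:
$X = 6$ ($X = 2 \cdot 3 = 6$)
$g{\left(B \right)} = - \frac{1}{5}$ ($g{\left(B \right)} = - \frac{B \frac{1}{B}}{5} = \left(- \frac{1}{5}\right) 1 = - \frac{1}{5}$)
$133 \cdot 31 + g{\left(X \right)} = 133 \cdot 31 - \frac{1}{5} = 4123 - \frac{1}{5} = \frac{20614}{5}$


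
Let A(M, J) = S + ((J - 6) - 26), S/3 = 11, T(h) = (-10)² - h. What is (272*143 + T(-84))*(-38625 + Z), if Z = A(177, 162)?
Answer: -1503094960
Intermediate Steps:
T(h) = 100 - h
S = 33 (S = 3*11 = 33)
A(M, J) = 1 + J (A(M, J) = 33 + ((J - 6) - 26) = 33 + ((-6 + J) - 26) = 33 + (-32 + J) = 1 + J)
Z = 163 (Z = 1 + 162 = 163)
(272*143 + T(-84))*(-38625 + Z) = (272*143 + (100 - 1*(-84)))*(-38625 + 163) = (38896 + (100 + 84))*(-38462) = (38896 + 184)*(-38462) = 39080*(-38462) = -1503094960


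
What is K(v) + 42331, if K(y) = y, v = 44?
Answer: 42375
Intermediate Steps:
K(v) + 42331 = 44 + 42331 = 42375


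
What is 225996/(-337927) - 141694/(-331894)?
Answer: -13562244043/56077971869 ≈ -0.24185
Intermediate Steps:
225996/(-337927) - 141694/(-331894) = 225996*(-1/337927) - 141694*(-1/331894) = -225996/337927 + 70847/165947 = -13562244043/56077971869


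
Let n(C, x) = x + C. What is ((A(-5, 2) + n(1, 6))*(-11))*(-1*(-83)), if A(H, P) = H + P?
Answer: -3652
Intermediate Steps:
n(C, x) = C + x
((A(-5, 2) + n(1, 6))*(-11))*(-1*(-83)) = (((-5 + 2) + (1 + 6))*(-11))*(-1*(-83)) = ((-3 + 7)*(-11))*83 = (4*(-11))*83 = -44*83 = -3652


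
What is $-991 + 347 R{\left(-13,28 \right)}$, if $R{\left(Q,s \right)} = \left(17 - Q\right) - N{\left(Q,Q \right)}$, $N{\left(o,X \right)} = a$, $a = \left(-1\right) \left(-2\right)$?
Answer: $8725$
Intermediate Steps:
$a = 2$
$N{\left(o,X \right)} = 2$
$R{\left(Q,s \right)} = 15 - Q$ ($R{\left(Q,s \right)} = \left(17 - Q\right) - 2 = 15 - Q$)
$-991 + 347 R{\left(-13,28 \right)} = -991 + 347 \left(15 - -13\right) = -991 + 347 \left(15 + 13\right) = -991 + 347 \cdot 28 = -991 + 9716 = 8725$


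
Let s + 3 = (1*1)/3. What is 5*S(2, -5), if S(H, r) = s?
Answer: -40/3 ≈ -13.333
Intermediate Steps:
s = -8/3 (s = -3 + (1*1)/3 = -3 + 1*(⅓) = -3 + ⅓ = -8/3 ≈ -2.6667)
S(H, r) = -8/3
5*S(2, -5) = 5*(-8/3) = -40/3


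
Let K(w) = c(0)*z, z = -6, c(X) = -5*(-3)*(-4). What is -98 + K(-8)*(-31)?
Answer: -11258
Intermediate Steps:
c(X) = -60 (c(X) = 15*(-4) = -60)
K(w) = 360 (K(w) = -60*(-6) = 360)
-98 + K(-8)*(-31) = -98 + 360*(-31) = -98 - 11160 = -11258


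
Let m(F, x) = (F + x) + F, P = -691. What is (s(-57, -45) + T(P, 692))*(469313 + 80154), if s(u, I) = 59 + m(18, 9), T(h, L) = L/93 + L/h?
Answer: 3899659609456/64263 ≈ 6.0683e+7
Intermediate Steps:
T(h, L) = L/93 + L/h (T(h, L) = L*(1/93) + L/h = L/93 + L/h)
m(F, x) = x + 2*F
s(u, I) = 104 (s(u, I) = 59 + (9 + 2*18) = 59 + (9 + 36) = 59 + 45 = 104)
(s(-57, -45) + T(P, 692))*(469313 + 80154) = (104 + ((1/93)*692 + 692/(-691)))*(469313 + 80154) = (104 + (692/93 + 692*(-1/691)))*549467 = (104 + (692/93 - 692/691))*549467 = (104 + 413816/64263)*549467 = (7097168/64263)*549467 = 3899659609456/64263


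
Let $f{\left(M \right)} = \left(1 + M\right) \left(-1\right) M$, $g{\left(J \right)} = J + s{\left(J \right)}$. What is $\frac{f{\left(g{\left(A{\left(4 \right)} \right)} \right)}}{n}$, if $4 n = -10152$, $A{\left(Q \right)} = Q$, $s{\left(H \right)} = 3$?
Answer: $\frac{28}{1269} \approx 0.022065$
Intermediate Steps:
$g{\left(J \right)} = 3 + J$ ($g{\left(J \right)} = J + 3 = 3 + J$)
$f{\left(M \right)} = M \left(-1 - M\right)$ ($f{\left(M \right)} = \left(-1 - M\right) M = M \left(-1 - M\right)$)
$n = -2538$ ($n = \frac{1}{4} \left(-10152\right) = -2538$)
$\frac{f{\left(g{\left(A{\left(4 \right)} \right)} \right)}}{n} = \frac{\left(-1\right) \left(3 + 4\right) \left(1 + \left(3 + 4\right)\right)}{-2538} = \left(-1\right) 7 \left(1 + 7\right) \left(- \frac{1}{2538}\right) = \left(-1\right) 7 \cdot 8 \left(- \frac{1}{2538}\right) = \left(-56\right) \left(- \frac{1}{2538}\right) = \frac{28}{1269}$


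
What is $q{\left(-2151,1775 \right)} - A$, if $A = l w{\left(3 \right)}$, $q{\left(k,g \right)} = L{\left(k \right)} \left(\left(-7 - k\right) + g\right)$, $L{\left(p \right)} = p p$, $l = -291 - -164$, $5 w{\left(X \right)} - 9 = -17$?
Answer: $\frac{90662164579}{5} \approx 1.8132 \cdot 10^{10}$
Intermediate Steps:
$w{\left(X \right)} = - \frac{8}{5}$ ($w{\left(X \right)} = \frac{9}{5} + \frac{1}{5} \left(-17\right) = \frac{9}{5} - \frac{17}{5} = - \frac{8}{5}$)
$l = -127$ ($l = -291 + 164 = -127$)
$L{\left(p \right)} = p^{2}$
$q{\left(k,g \right)} = k^{2} \left(-7 + g - k\right)$ ($q{\left(k,g \right)} = k^{2} \left(\left(-7 - k\right) + g\right) = k^{2} \left(-7 + g - k\right)$)
$A = \frac{1016}{5}$ ($A = \left(-127\right) \left(- \frac{8}{5}\right) = \frac{1016}{5} \approx 203.2$)
$q{\left(-2151,1775 \right)} - A = \left(-2151\right)^{2} \left(-7 + 1775 - -2151\right) - \frac{1016}{5} = 4626801 \left(-7 + 1775 + 2151\right) - \frac{1016}{5} = 4626801 \cdot 3919 - \frac{1016}{5} = 18132433119 - \frac{1016}{5} = \frac{90662164579}{5}$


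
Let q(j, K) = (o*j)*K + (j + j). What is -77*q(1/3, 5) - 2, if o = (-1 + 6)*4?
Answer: -2620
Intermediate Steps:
o = 20 (o = 5*4 = 20)
q(j, K) = 2*j + 20*K*j (q(j, K) = (20*j)*K + (j + j) = 20*K*j + 2*j = 2*j + 20*K*j)
-77*q(1/3, 5) - 2 = -154*(1 + 10*5)/3 - 2 = -154*(1 + 50)/3 - 2 = -154*51/3 - 2 = -77*34 - 2 = -2618 - 2 = -2620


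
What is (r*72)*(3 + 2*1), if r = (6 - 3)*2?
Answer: 2160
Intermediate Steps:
r = 6 (r = 3*2 = 6)
(r*72)*(3 + 2*1) = (6*72)*(3 + 2*1) = 432*(3 + 2) = 432*5 = 2160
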